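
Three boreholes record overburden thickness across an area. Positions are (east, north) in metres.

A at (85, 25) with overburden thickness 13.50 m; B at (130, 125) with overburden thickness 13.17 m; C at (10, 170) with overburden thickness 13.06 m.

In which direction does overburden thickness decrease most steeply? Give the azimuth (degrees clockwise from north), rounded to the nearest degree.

With d = a·x + b·y + c and A as origin, the differences give:
  45·a + 100·b = -0.33
  (-75)·a + 145·b = -0.44
Eliminate b (×145 and ×100, subtract): 14025·a = -3.850 → a = ∂d/∂x = -0.0002745
Back-substitute: b = ∂d/∂y = -0.003176.
Steepest decrease is along −∇f: components (+0.0002745 E, +0.003176 N).
Azimuth = atan2(+0.0002745, +0.003176) = 4.9° ≈ 005°.

005°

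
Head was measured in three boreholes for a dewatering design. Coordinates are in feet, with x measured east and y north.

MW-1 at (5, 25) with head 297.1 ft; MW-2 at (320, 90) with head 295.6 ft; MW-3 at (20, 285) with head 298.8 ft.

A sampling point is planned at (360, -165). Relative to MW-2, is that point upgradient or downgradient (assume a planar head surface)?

downgradient

Three-point gradient (reference MW-1): Δ to MW-2 = (315, 65, -1.5), Δ to MW-3 = (15, 260, +1.7).
∂h/∂x = -0.006185, ∂h/∂y = +0.006895 (det = 80925).
Head at (360, -165) = 297.1 + (-0.006185)·(355) + (+0.006895)·(-190) = 293.59 ft.
That is lower than the 295.6 ft at MW-2, so the point is downgradient.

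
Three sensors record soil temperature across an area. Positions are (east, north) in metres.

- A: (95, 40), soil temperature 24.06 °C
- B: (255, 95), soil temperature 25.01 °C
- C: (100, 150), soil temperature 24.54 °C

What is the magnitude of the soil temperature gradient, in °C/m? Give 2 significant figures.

Three-point gradient (reference A): Δ to B = (160, 55, +0.95), Δ to C = (5, 110, +0.48).
∂T/∂x = +0.004508, ∂T/∂y = +0.004159 (det = 17325).
|∇f| = √(0.004508² + 0.004159²) = 0.006133 °C/m

0.0061 °C/m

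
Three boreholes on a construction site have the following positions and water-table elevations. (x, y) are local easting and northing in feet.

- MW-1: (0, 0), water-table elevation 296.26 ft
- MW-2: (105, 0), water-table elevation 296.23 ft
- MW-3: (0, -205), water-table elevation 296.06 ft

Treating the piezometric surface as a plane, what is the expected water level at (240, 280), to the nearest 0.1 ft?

∂h/∂x = (296.23 − 296.26) / (105 − 0) = -0.0002857
∂h/∂y = (296.06 − 296.26) / (-205 − 0) = +0.0009756
h(240, 280) = 296.26 + (-0.0002857)·(240) + (+0.0009756)·(280) = 296.26 -0.069 +0.273 = 296.465 ft.

296.5 ft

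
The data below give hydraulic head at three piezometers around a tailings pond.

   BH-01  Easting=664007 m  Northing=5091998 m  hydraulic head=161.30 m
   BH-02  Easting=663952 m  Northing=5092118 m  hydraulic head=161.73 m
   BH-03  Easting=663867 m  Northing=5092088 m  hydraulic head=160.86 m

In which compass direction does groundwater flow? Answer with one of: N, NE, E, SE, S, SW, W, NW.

SW

Three-point gradient (reference BH-01): Δ to BH-02 = (-55, 120, +0.43), Δ to BH-03 = (-140, 90, -0.44).
∂h/∂x = +0.007722, ∂h/∂y = +0.007122 (det = 11850).
Flow = −∇h = (-0.007722 east, -0.007122 north), which points southwest.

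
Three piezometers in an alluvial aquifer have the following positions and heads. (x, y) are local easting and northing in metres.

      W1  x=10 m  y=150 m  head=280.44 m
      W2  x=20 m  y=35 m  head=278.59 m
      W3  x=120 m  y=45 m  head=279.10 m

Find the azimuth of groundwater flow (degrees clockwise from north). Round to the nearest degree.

Three-point gradient (reference W1): Δ to W2 = (10, -115, -1.85), Δ to W3 = (110, -105, -1.34).
∂h/∂x = +0.003461, ∂h/∂y = +0.01639 (det = 11600).
Flow direction (−∇h) has components (-0.003461 E, -0.01639 N).
Azimuth = atan2(E, N) = atan2(-0.003461, -0.01639) = 191.9° ≈ 192°.

192°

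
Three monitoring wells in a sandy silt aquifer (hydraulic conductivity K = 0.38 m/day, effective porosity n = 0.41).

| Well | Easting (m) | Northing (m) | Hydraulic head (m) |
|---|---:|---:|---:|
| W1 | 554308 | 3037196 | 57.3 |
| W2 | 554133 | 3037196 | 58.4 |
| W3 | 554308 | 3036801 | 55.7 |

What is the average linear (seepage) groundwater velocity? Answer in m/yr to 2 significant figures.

2.5 m/yr

∂h/∂x = (58.4 − 57.3) / (554133 − 554308) = -0.006286
∂h/∂y = (55.7 − 57.3) / (3036801 − 3037196) = +0.004051
|∇h| = √(-0.006286² + 0.004051²) = 0.007478
Seepage velocity v = K·i/n = 0.38 × 0.007478 / 0.41 = 0.006931 m/day = 2.532 m/yr.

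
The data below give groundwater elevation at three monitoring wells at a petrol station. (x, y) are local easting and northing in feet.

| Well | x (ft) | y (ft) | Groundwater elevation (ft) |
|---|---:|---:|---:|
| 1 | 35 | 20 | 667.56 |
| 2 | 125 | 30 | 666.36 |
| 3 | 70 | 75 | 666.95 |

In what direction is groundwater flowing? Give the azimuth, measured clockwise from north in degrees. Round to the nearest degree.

Differences from 1: to 2 (Δx, Δy, Δh) = (90, 10, -1.20); to 3 = (35, 55, -0.61).
Determinant of the coordinate differences = 90·55 − 35·10 = 4600.
∂h/∂x = [(-1.20)·55 − (-0.61)·10] / 4600 = -0.01302
∂h/∂y = [90·(-0.61) − 35·(-1.20)] / 4600 = -0.002804
Flow direction (−∇h) has components (+0.01302 E, +0.002804 N).
Azimuth = atan2(E, N) = atan2(+0.01302, +0.002804) = 77.8° ≈ 078°.

078°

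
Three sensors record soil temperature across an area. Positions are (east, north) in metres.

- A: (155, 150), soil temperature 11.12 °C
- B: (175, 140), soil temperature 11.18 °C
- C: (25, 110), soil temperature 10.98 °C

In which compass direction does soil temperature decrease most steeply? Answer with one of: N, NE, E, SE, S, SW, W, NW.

Taking A as reference: B−A = (20, -10, +0.06); C−A = (-130, -40, -0.14).
Determinant of the coordinate differences = 20·(-40) − (-130)·(-10) = -2100.
∂T/∂x = [(+0.06)·(-40) − (-0.14)·(-10)] / -2100 = +0.001810
∂T/∂y = [20·(-0.14) − (-130)·(+0.06)] / -2100 = -0.002381
Steepest decrease is along −∇f = (-0.001810 E, +0.002381 N) → northwest.

NW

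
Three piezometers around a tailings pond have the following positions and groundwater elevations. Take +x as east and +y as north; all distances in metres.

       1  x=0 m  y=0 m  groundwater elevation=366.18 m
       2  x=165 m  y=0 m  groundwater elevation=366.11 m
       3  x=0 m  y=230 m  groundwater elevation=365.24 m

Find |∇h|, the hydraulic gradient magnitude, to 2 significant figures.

0.0041

∂h/∂x = (366.11 − 366.18) / (165 − 0) = -0.0004242
∂h/∂y = (365.24 − 366.18) / (230 − 0) = -0.004087
|∇h| = √(-0.0004242² + -0.004087²) = 0.004109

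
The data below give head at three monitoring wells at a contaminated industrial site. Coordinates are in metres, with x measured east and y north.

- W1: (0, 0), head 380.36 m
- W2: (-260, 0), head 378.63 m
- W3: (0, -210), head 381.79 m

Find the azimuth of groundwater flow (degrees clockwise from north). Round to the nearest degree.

∂h/∂x = (378.63 − 380.36) / (-260 − 0) = +0.006654
∂h/∂y = (381.79 − 380.36) / (-210 − 0) = -0.006810
Flow direction (−∇h) has components (-0.006654 E, +0.006810 N).
Azimuth = atan2(E, N) = atan2(-0.006654, +0.006810) = 315.7° ≈ 316°.

316°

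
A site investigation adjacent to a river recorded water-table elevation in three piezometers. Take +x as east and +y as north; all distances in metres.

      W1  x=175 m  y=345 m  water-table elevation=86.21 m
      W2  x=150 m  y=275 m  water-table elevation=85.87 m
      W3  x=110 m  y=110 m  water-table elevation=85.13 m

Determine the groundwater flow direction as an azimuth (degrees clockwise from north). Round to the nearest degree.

Three-point gradient (reference W1): Δ to W2 = (-25, -70, -0.34), Δ to W3 = (-65, -235, -1.08).
∂h/∂x = +0.003245, ∂h/∂y = +0.003698 (det = 1325).
Flow direction (−∇h) has components (-0.003245 E, -0.003698 N).
Azimuth = atan2(E, N) = atan2(-0.003245, -0.003698) = 221.3° ≈ 221°.

221°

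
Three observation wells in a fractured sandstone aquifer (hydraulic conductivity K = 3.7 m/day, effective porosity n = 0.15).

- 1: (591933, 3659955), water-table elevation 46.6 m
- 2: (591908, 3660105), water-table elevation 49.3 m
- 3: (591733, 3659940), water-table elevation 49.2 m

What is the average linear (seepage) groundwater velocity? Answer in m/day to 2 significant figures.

0.52 m/day

Taking 1 as reference: 2−1 = (-25, 150, +2.7); 3−1 = (-200, -15, +2.6).
Determinant of the coordinate differences = (-25)·(-15) − (-200)·150 = 30375.
∂h/∂x = [(+2.7)·(-15) − (+2.6)·150] / 30375 = -0.01417
∂h/∂y = [(-25)·(+2.6) − (-200)·(+2.7)] / 30375 = +0.01564
|∇h| = √(-0.01417² + 0.01564²) = 0.0211
Seepage velocity v = K·i/n = 3.7 × 0.0211 / 0.15 = 0.5205 m/day.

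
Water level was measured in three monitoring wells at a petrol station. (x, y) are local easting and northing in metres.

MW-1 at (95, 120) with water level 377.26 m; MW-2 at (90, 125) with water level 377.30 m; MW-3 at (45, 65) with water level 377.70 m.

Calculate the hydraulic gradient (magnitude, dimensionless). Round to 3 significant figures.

0.00839

Taking MW-1 as reference: MW-2−MW-1 = (-5, 5, +0.04); MW-3−MW-1 = (-50, -55, +0.44).
Solve a·Δx + b·Δy = Δh: det = (-5)·(-55) − (-50)·5 = 525.
∂h/∂x = [(+0.04)·(-55) − (+0.44)·5] / 525 = -0.008381
∂h/∂y = [(-5)·(+0.44) − (-50)·(+0.04)] / 525 = -0.0003810
|∇h| = √(-0.008381² + -0.0003810²) = 0.00839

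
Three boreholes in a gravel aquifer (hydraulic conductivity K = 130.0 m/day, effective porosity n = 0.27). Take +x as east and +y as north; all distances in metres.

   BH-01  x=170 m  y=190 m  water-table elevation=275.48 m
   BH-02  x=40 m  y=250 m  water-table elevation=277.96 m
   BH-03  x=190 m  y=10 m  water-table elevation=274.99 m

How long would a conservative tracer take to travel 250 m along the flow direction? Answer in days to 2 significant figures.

28 days

Taking BH-01 as reference: BH-02−BH-01 = (-130, 60, +2.48); BH-03−BH-01 = (20, -180, -0.49).
Determinant of the coordinate differences = (-130)·(-180) − 20·60 = 22200.
∂h/∂x = [(+2.48)·(-180) − (-0.49)·60] / 22200 = -0.01878
∂h/∂y = [(-130)·(-0.49) − 20·(+2.48)] / 22200 = +0.0006351
|∇h| = √(-0.01878² + 0.0006351²) = 0.01879
Seepage velocity v = K·i/n = 130.0 × 0.01879 / 0.27 = 9.047 m/day.
t = 250 / 9.047 = 27.63 days.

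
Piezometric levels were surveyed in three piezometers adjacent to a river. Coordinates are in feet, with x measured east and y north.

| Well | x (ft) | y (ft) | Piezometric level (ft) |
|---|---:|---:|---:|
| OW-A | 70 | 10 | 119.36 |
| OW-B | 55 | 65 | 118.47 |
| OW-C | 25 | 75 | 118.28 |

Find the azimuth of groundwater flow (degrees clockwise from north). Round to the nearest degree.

356°

Taking OW-A as reference: OW-B−OW-A = (-15, 55, -0.89); OW-C−OW-A = (-45, 65, -1.08).
Solve a·Δx + b·Δy = Δh: det = (-15)·65 − (-45)·55 = 1500.
∂h/∂x = [(-0.89)·65 − (-1.08)·55] / 1500 = +0.001033
∂h/∂y = [(-15)·(-1.08) − (-45)·(-0.89)] / 1500 = -0.01590
Flow direction (−∇h) has components (-0.001033 E, +0.01590 N).
Azimuth = atan2(E, N) = atan2(-0.001033, +0.01590) = 356.3° ≈ 356°.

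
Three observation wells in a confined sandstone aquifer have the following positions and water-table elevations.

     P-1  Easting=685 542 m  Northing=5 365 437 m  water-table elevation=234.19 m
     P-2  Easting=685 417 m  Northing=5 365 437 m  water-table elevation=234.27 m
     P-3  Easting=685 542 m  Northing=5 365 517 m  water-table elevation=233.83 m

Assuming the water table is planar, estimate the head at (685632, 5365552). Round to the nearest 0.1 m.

∂h/∂x = (234.27 − 234.19) / (685417 − 685542) = -0.0006400
∂h/∂y = (233.83 − 234.19) / (5365517 − 5365437) = -0.004500
h(685632, 5365552) = 234.19 + (-0.0006400)·(90) + (-0.004500)·(115) = 234.19 -0.058 -0.517 = 233.615 m.

233.6 m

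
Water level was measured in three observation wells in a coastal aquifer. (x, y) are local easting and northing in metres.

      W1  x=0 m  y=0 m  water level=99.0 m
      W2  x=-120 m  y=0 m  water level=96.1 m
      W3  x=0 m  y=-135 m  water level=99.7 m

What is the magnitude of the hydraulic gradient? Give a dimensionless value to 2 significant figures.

0.025

∂h/∂x = (96.1 − 99.0) / (-120 − 0) = +0.02417
∂h/∂y = (99.7 − 99.0) / (-135 − 0) = -0.005185
|∇h| = √(0.02417² + -0.005185²) = 0.02472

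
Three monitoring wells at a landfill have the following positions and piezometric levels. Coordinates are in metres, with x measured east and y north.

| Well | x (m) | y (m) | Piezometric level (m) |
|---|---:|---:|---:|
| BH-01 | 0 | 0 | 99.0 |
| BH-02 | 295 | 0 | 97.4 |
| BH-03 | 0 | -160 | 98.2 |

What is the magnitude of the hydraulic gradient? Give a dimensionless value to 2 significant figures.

∂h/∂x = (97.4 − 99.0) / (295 − 0) = -0.005424
∂h/∂y = (98.2 − 99.0) / (-160 − 0) = +0.005000
|∇h| = √(-0.005424² + 0.005000²) = 0.007377

0.0074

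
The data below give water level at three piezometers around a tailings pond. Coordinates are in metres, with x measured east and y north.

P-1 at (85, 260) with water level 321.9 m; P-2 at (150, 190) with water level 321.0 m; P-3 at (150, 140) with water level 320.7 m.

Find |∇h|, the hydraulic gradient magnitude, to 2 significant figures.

0.0095

Taking P-1 as reference: P-2−P-1 = (65, -70, -0.9); P-3−P-1 = (65, -120, -1.2).
Solve a·Δx + b·Δy = Δh: det = 65·(-120) − 65·(-70) = -3250.
∂h/∂x = [(-0.9)·(-120) − (-1.2)·(-70)] / -3250 = -0.007385
∂h/∂y = [65·(-1.2) − 65·(-0.9)] / -3250 = +0.006000
|∇h| = √(-0.007385² + 0.006000²) = 0.009515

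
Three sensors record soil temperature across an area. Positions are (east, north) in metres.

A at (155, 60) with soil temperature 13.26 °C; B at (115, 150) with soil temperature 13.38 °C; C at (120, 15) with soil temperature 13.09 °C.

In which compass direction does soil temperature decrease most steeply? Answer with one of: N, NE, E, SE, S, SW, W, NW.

SW

Taking A as reference: B−A = (-40, 90, +0.12); C−A = (-35, -45, -0.17).
Determinant of the coordinate differences = (-40)·(-45) − (-35)·90 = 4950.
∂T/∂x = [(+0.12)·(-45) − (-0.17)·90] / 4950 = +0.002000
∂T/∂y = [(-40)·(-0.17) − (-35)·(+0.12)] / 4950 = +0.002222
Steepest decrease is along −∇f = (-0.002000 E, -0.002222 N) → southwest.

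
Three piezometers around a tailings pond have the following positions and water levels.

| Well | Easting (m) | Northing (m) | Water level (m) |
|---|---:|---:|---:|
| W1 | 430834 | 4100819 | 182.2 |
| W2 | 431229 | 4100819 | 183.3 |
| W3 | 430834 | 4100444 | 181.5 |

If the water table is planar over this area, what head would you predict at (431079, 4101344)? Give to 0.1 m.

∂h/∂x = (183.3 − 182.2) / (431229 − 430834) = +0.002785
∂h/∂y = (181.5 − 182.2) / (4100444 − 4100819) = +0.001867
h(431079, 4101344) = 182.2 + (+0.002785)·(245) + (+0.001867)·(525) = 182.2 +0.682 +0.980 = 183.862 m.

183.9 m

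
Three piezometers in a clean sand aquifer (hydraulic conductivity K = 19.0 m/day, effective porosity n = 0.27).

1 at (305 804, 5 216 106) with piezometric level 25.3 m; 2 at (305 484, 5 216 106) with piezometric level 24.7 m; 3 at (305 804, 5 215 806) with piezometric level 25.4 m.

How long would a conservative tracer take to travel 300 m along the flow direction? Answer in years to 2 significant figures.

∂h/∂x = (24.7 − 25.3) / (305484 − 305804) = +0.001875
∂h/∂y = (25.4 − 25.3) / (5215806 − 5216106) = -0.0003333
|∇h| = √(0.001875² + -0.0003333²) = 0.001904
Seepage velocity v = K·i/n = 19.0 × 0.001904 / 0.27 = 0.134 m/day.
t = 300 / 0.134 = 2239 days = 6.13 years.

6.1 years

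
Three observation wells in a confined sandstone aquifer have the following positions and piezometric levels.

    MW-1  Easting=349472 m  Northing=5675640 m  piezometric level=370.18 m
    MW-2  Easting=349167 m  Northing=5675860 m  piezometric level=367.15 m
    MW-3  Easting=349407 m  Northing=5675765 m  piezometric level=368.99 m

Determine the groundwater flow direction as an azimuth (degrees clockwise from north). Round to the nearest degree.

325°

Differences from MW-1: to MW-2 (Δx, Δy, Δh) = (-305, 220, -3.03); to MW-3 = (-65, 125, -1.19).
Determinant of the coordinate differences = (-305)·125 − (-65)·220 = -23825.
∂h/∂x = [(-3.03)·125 − (-1.19)·220] / -23825 = +0.004909
∂h/∂y = [(-305)·(-1.19) − (-65)·(-3.03)] / -23825 = -0.006967
Flow direction (−∇h) has components (-0.004909 E, +0.006967 N).
Azimuth = atan2(E, N) = atan2(-0.004909, +0.006967) = 324.8° ≈ 325°.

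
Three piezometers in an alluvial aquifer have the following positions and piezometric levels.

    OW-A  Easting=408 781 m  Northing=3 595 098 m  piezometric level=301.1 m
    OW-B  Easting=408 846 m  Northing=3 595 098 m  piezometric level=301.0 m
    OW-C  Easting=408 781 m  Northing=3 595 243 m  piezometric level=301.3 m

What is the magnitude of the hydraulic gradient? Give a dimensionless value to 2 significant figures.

0.0021

∂h/∂x = (301.0 − 301.1) / (408846 − 408781) = -0.001538
∂h/∂y = (301.3 − 301.1) / (3595243 − 3595098) = +0.001379
|∇h| = √(-0.001538² + 0.001379²) = 0.002066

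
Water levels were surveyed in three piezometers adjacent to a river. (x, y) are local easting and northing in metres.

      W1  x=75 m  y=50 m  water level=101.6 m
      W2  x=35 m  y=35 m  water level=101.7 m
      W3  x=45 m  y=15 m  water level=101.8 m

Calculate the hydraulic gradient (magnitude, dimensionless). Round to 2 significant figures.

0.0053

Three-point gradient (reference W1): Δ to W2 = (-40, -15, +0.1), Δ to W3 = (-30, -35, +0.2).
∂h/∂x = -0.0005263, ∂h/∂y = -0.005263 (det = 950).
|∇h| = √(-0.0005263² + -0.005263²) = 0.005289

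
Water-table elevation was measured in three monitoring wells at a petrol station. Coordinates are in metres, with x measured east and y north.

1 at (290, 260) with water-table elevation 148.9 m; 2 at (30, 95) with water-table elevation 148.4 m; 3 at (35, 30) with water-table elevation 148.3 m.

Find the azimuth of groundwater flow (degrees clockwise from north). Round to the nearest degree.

Taking 1 as reference: 2−1 = (-260, -165, -0.5); 3−1 = (-255, -230, -0.6).
Determinant of the coordinate differences = (-260)·(-230) − (-255)·(-165) = 17725.
∂h/∂x = [(-0.5)·(-230) − (-0.6)·(-165)] / 17725 = +0.0009027
∂h/∂y = [(-260)·(-0.6) − (-255)·(-0.5)] / 17725 = +0.001608
Flow direction (−∇h) has components (-0.0009027 E, -0.001608 N).
Azimuth = atan2(E, N) = atan2(-0.0009027, -0.001608) = 209.3° ≈ 209°.

209°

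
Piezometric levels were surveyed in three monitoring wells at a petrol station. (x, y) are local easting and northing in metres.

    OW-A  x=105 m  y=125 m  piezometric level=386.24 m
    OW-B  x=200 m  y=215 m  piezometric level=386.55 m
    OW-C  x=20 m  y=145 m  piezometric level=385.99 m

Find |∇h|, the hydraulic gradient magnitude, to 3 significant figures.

Three-point gradient (reference OW-A): Δ to OW-B = (95, 90, +0.31), Δ to OW-C = (-85, 20, -0.25).
∂h/∂x = +0.003005, ∂h/∂y = +0.0002723 (det = 9550).
|∇h| = √(0.003005² + 0.0002723²) = 0.003017

0.00302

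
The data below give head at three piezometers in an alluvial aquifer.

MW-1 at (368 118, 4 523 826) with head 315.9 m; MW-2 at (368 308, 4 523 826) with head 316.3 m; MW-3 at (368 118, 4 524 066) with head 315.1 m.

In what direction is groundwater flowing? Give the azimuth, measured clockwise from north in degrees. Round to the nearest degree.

∂h/∂x = (316.3 − 315.9) / (368308 − 368118) = +0.002105
∂h/∂y = (315.1 − 315.9) / (4524066 − 4523826) = -0.003333
Flow direction (−∇h) has components (-0.002105 E, +0.003333 N).
Azimuth = atan2(E, N) = atan2(-0.002105, +0.003333) = 327.7° ≈ 328°.

328°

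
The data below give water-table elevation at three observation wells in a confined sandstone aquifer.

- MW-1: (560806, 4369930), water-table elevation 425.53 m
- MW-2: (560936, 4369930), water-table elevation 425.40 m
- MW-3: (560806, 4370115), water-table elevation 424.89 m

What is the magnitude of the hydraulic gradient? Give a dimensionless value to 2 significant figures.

0.0036

∂h/∂x = (425.40 − 425.53) / (560936 − 560806) = -0.0010000
∂h/∂y = (424.89 − 425.53) / (4370115 − 4369930) = -0.003459
|∇h| = √(-0.0010000² + -0.003459²) = 0.003601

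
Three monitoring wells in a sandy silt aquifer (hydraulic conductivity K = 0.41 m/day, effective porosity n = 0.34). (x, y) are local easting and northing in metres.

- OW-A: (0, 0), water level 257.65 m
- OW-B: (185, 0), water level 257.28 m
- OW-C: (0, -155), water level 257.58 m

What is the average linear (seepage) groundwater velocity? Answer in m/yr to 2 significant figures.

∂h/∂x = (257.28 − 257.65) / (185 − 0) = -0.002000
∂h/∂y = (257.58 − 257.65) / (-155 − 0) = +0.0004516
|∇h| = √(-0.002000² + 0.0004516²) = 0.00205
Seepage velocity v = K·i/n = 0.41 × 0.00205 / 0.34 = 0.002472 m/day = 0.9029 m/yr.

0.90 m/yr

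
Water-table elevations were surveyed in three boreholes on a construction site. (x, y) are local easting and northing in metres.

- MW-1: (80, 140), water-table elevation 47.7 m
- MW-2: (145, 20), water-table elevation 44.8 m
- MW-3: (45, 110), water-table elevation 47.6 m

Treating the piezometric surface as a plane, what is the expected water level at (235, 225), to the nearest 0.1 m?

Three-point gradient (reference MW-1): Δ to MW-2 = (65, -120, -2.9), Δ to MW-3 = (-35, -30, -0.1).
∂h/∂x = -0.01220, ∂h/∂y = +0.01756 (det = -6150).
h(235, 225) = 47.7 + (-0.01220)·(155) + (+0.01756)·(85) = 47.7 -1.890 +1.493 = 47.302 m.

47.3 m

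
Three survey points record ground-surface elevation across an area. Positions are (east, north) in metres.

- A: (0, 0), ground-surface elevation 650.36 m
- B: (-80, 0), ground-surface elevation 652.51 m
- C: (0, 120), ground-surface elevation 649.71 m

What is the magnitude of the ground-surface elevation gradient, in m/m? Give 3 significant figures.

0.0274 m/m

∂z/∂x = (652.51 − 650.36) / (-80 − 0) = -0.02687
∂z/∂y = (649.71 − 650.36) / (120 − 0) = -0.005417
|∇f| = √(-0.02687² + -0.005417²) = 0.02741 m/m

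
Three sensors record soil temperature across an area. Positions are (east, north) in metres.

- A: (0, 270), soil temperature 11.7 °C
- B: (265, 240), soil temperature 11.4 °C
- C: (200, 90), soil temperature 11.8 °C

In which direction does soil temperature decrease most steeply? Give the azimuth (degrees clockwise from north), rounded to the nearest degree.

033°

Taking A as reference: B−A = (265, -30, -0.3); C−A = (200, -180, +0.1).
Determinant of the coordinate differences = 265·(-180) − 200·(-30) = -41700.
∂T/∂x = [(-0.3)·(-180) − (+0.1)·(-30)] / -41700 = -0.001367
∂T/∂y = [265·(+0.1) − 200·(-0.3)] / -41700 = -0.002074
Steepest decrease is along −∇f: components (+0.001367 E, +0.002074 N).
Azimuth = atan2(+0.001367, +0.002074) = 33.4° ≈ 033°.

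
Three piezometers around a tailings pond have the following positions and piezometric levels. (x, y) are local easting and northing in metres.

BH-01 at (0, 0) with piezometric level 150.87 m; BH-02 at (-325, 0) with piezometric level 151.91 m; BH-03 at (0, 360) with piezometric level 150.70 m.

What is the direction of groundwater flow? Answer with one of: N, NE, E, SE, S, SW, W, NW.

E

∂h/∂x = (151.91 − 150.87) / (-325 − 0) = -0.003200
∂h/∂y = (150.70 − 150.87) / (360 − 0) = -0.0004722
Flow = −∇h = (+0.003200 east, +0.0004722 north), which points east.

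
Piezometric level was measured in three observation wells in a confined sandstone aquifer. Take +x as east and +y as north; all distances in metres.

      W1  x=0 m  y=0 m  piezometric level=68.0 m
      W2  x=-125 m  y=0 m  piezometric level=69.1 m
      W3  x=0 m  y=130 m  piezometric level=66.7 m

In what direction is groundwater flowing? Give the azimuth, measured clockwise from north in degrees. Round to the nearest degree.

041°

∂h/∂x = (69.1 − 68.0) / (-125 − 0) = -0.008800
∂h/∂y = (66.7 − 68.0) / (130 − 0) = -0.010000
Flow direction (−∇h) has components (+0.008800 E, +0.010000 N).
Azimuth = atan2(E, N) = atan2(+0.008800, +0.010000) = 41.3° ≈ 041°.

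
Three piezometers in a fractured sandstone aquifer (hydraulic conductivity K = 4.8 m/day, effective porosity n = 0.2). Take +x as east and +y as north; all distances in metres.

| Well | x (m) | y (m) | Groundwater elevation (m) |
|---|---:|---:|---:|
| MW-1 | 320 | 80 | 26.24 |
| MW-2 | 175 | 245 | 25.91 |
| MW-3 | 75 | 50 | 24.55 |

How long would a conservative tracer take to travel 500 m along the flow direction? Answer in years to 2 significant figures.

7.7 years

Taking MW-1 as reference: MW-2−MW-1 = (-145, 165, -0.33); MW-3−MW-1 = (-245, -30, -1.69).
Solve a·Δx + b·Δy = Δh: det = (-145)·(-30) − (-245)·165 = 44775.
∂h/∂x = [(-0.33)·(-30) − (-1.69)·165] / 44775 = +0.006449
∂h/∂y = [(-145)·(-1.69) − (-245)·(-0.33)] / 44775 = +0.003667
|∇h| = √(0.006449² + 0.003667²) = 0.007419
Seepage velocity v = K·i/n = 4.8 × 0.007419 / 0.2 = 0.1781 m/day.
t = 500 / 0.1781 = 2807 days = 7.69 years.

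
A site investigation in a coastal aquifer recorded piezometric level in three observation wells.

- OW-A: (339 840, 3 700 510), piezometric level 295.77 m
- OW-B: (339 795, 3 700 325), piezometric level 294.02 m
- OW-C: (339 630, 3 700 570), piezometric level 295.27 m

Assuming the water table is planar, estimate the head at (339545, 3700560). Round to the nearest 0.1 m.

294.8 m

With h = a·x + b·y + c and OW-A as origin, the differences give:
  (-45)·a + (-185)·b = -1.75
  (-210)·a + 60·b = -0.50
Eliminate b (×60 and ×(-185), subtract): -41550·a = -197.500 → a = ∂h/∂x = +0.004753
Back-substitute: b = ∂h/∂y = +0.008303.
h(339545, 3700560) = 295.77 + (+0.004753)·(-295) + (+0.008303)·(50) = 295.77 -1.402 +0.415 = 294.783 m.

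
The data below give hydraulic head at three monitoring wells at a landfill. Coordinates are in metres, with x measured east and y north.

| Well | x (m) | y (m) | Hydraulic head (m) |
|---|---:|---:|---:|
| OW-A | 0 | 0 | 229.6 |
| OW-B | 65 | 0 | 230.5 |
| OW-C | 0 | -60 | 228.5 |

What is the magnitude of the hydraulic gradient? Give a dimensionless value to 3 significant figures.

∂h/∂x = (230.5 − 229.6) / (65 − 0) = +0.01385
∂h/∂y = (228.5 − 229.6) / (-60 − 0) = +0.01833
|∇h| = √(0.01385² + 0.01833²) = 0.02297

0.0230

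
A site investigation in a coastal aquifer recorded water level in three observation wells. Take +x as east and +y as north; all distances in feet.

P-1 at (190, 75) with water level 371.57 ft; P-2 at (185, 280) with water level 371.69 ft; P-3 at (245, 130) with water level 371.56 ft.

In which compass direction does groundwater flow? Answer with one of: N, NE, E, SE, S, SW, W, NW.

SE

With h = a·x + b·y + c and P-1 as origin, the differences give:
  (-5)·a + 205·b = +0.12
  55·a + 55·b = -0.01
Eliminate b (×55 and ×205, subtract): -11550·a = 8.650 → a = ∂h/∂x = -0.0007489
Back-substitute: b = ∂h/∂y = +0.0005671.
Flow = −∇h = (+0.0007489 east, -0.0005671 north), which points southeast.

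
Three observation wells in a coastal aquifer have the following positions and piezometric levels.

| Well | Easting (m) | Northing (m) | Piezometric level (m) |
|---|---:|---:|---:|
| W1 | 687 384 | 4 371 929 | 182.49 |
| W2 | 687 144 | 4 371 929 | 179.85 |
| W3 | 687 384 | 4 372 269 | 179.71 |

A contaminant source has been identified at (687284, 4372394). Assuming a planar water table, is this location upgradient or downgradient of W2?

∂h/∂x = (179.85 − 182.49) / (687144 − 687384) = +0.01100
∂h/∂y = (179.71 − 182.49) / (4372269 − 4371929) = -0.008176
Head at (687284, 4372394) = 182.49 + (+0.01100)·(-100) + (-0.008176)·(465) = 177.59 m.
That is lower than the 179.85 m at W2, so the point is downgradient.

downgradient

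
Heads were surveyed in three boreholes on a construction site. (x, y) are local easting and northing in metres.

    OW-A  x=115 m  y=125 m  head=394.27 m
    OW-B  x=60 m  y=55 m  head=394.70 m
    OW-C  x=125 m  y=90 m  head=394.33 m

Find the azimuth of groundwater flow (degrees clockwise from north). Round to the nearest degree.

055°

Differences from OW-A: to OW-B (Δx, Δy, Δh) = (-55, -70, +0.43); to OW-C = (10, -35, +0.06).
Determinant of the coordinate differences = (-55)·(-35) − 10·(-70) = 2625.
∂h/∂x = [(+0.43)·(-35) − (+0.06)·(-70)] / 2625 = -0.004133
∂h/∂y = [(-55)·(+0.06) − 10·(+0.43)] / 2625 = -0.002895
Flow direction (−∇h) has components (+0.004133 E, +0.002895 N).
Azimuth = atan2(E, N) = atan2(+0.004133, +0.002895) = 55.0° ≈ 055°.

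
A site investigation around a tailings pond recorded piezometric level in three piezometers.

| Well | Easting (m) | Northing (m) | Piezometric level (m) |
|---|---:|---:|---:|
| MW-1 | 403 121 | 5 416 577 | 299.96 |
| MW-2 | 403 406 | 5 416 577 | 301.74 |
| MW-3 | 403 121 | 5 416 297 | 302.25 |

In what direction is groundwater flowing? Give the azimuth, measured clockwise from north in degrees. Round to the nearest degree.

323°

∂h/∂x = (301.74 − 299.96) / (403406 − 403121) = +0.006246
∂h/∂y = (302.25 − 299.96) / (5416297 − 5416577) = -0.008179
Flow direction (−∇h) has components (-0.006246 E, +0.008179 N).
Azimuth = atan2(E, N) = atan2(-0.006246, +0.008179) = 322.6° ≈ 323°.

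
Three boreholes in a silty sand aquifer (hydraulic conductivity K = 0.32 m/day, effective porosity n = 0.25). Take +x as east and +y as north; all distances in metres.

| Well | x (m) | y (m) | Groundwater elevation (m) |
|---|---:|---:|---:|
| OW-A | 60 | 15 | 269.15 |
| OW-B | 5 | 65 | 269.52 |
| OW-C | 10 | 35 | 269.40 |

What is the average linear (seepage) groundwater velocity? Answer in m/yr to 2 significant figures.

2.3 m/yr

Differences from OW-A: to OW-B (Δx, Δy, Δh) = (-55, 50, +0.37); to OW-C = (-50, 20, +0.25).
Solve a·Δx + b·Δy = Δh: det = (-55)·20 − (-50)·50 = 1400.
∂h/∂x = [(+0.37)·20 − (+0.25)·50] / 1400 = -0.003643
∂h/∂y = [(-55)·(+0.25) − (-50)·(+0.37)] / 1400 = +0.003393
|∇h| = √(-0.003643² + 0.003393²) = 0.004978
Seepage velocity v = K·i/n = 0.32 × 0.004978 / 0.25 = 0.006372 m/day = 2.327 m/yr.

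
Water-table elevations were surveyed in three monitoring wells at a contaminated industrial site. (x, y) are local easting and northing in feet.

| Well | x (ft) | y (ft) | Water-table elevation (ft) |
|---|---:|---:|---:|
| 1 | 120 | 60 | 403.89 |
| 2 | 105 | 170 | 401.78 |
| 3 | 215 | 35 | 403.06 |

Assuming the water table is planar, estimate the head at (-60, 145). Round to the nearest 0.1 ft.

404.7 ft

With h = a·x + b·y + c and 1 as origin, the differences give:
  (-15)·a + 110·b = -2.11
  95·a + (-25)·b = -0.83
Eliminate b (×(-25) and ×110, subtract): -10075·a = 144.050 → a = ∂h/∂x = -0.01430
Back-substitute: b = ∂h/∂y = -0.02113.
h(-60, 145) = 403.89 + (-0.01430)·(-180) + (-0.02113)·(85) = 403.89 +2.574 -1.796 = 404.667 ft.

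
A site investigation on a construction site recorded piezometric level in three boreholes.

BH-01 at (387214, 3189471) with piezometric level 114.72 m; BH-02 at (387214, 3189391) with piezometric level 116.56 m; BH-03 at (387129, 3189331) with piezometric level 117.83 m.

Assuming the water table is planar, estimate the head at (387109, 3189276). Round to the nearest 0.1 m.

119.1 m

Differences from BH-01: to BH-02 (Δx, Δy, Δh) = (0, -80, +1.84); to BH-03 = (-85, -140, +3.11).
Solve a·Δx + b·Δy = Δh: det = 0·(-140) − (-85)·(-80) = -6800.
∂h/∂x = [(+1.84)·(-140) − (+3.11)·(-80)] / -6800 = +0.001294
∂h/∂y = [0·(+3.11) − (-85)·(+1.84)] / -6800 = -0.02300
h(387109, 3189276) = 114.72 + (+0.001294)·(-105) + (-0.02300)·(-195) = 114.72 -0.136 +4.485 = 119.069 m.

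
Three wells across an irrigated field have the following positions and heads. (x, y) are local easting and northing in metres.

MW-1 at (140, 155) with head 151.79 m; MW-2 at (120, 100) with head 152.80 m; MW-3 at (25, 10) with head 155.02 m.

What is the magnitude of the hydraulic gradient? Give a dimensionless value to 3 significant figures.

Differences from MW-1: to MW-2 (Δx, Δy, Δh) = (-20, -55, +1.01); to MW-3 = (-115, -145, +3.23).
Determinant of the coordinate differences = (-20)·(-145) − (-115)·(-55) = -3425.
∂h/∂x = [(+1.01)·(-145) − (+3.23)·(-55)] / -3425 = -0.009109
∂h/∂y = [(-20)·(+3.23) − (-115)·(+1.01)] / -3425 = -0.01505
|∇h| = √(-0.009109² + -0.01505²) = 0.01759

0.0176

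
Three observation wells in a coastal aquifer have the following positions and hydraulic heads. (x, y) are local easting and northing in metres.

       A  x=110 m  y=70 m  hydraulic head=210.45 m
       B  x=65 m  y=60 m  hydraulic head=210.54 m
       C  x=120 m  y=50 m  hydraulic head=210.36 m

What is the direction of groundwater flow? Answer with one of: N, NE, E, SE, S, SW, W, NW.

SE

Taking A as reference: B−A = (-45, -10, +0.09); C−A = (10, -20, -0.09).
Solve a·Δx + b·Δy = Δh: det = (-45)·(-20) − 10·(-10) = 1000.
∂h/∂x = [(+0.09)·(-20) − (-0.09)·(-10)] / 1000 = -0.002700
∂h/∂y = [(-45)·(-0.09) − 10·(+0.09)] / 1000 = +0.003150
Flow = −∇h = (+0.002700 east, -0.003150 north), which points southeast.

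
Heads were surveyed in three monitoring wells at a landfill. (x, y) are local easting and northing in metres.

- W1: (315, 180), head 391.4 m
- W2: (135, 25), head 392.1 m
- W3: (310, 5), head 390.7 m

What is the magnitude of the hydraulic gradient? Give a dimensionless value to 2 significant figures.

0.0086

Differences from W1: to W2 (Δx, Δy, Δh) = (-180, -155, +0.7); to W3 = (-5, -175, -0.7).
Solve a·Δx + b·Δy = Δh: det = (-180)·(-175) − (-5)·(-155) = 30725.
∂h/∂x = [(+0.7)·(-175) − (-0.7)·(-155)] / 30725 = -0.007518
∂h/∂y = [(-180)·(-0.7) − (-5)·(+0.7)] / 30725 = +0.004215
|∇h| = √(-0.007518² + 0.004215²) = 0.008619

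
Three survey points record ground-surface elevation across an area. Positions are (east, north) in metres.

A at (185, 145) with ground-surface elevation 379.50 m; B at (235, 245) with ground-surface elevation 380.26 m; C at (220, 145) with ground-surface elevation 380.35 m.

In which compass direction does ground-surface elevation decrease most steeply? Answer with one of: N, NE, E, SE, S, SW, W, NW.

With z = a·x + b·y + c and A as origin, the differences give:
  50·a + 100·b = +0.76
  35·a + 0·b = +0.85
Eliminate b (×0 and ×100, subtract): -3500·a = -85.000 → a = ∂z/∂x = +0.02429
Back-substitute: b = ∂z/∂y = -0.004543.
Steepest decrease is along −∇f = (-0.02429 E, +0.004543 N) → west.

W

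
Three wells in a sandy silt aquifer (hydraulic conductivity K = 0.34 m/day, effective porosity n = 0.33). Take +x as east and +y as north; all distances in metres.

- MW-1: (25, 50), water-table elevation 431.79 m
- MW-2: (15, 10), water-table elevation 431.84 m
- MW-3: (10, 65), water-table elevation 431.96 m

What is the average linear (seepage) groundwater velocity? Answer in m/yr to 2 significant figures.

3.8 m/yr

Differences from MW-1: to MW-2 (Δx, Δy, Δh) = (-10, -40, +0.05); to MW-3 = (-15, 15, +0.17).
Solve a·Δx + b·Δy = Δh: det = (-10)·15 − (-15)·(-40) = -750.
∂h/∂x = [(+0.05)·15 − (+0.17)·(-40)] / -750 = -0.01007
∂h/∂y = [(-10)·(+0.17) − (-15)·(+0.05)] / -750 = +0.001267
|∇h| = √(-0.01007² + 0.001267²) = 0.01015
Seepage velocity v = K·i/n = 0.34 × 0.01015 / 0.33 = 0.01046 m/day = 3.821 m/yr.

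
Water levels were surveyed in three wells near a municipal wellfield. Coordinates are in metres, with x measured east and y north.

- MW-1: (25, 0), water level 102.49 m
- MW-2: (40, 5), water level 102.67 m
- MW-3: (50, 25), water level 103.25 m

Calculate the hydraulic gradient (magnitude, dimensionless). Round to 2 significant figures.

Taking MW-1 as reference: MW-2−MW-1 = (15, 5, +0.18); MW-3−MW-1 = (25, 25, +0.76).
Determinant of the coordinate differences = 15·25 − 25·5 = 250.
∂h/∂x = [(+0.18)·25 − (+0.76)·5] / 250 = +0.002800
∂h/∂y = [15·(+0.76) − 25·(+0.18)] / 250 = +0.02760
|∇h| = √(0.002800² + 0.02760²) = 0.02774

0.028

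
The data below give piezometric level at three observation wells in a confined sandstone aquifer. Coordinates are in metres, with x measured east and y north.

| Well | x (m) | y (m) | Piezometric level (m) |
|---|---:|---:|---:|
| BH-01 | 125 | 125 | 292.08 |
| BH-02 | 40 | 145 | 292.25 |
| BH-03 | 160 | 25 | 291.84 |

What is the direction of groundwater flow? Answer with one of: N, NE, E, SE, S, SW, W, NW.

Three-point gradient (reference BH-01): Δ to BH-02 = (-85, 20, +0.17), Δ to BH-03 = (35, -100, -0.24).
∂h/∂x = -0.001564, ∂h/∂y = +0.001853 (det = 7800).
Flow = −∇h = (+0.001564 east, -0.001853 north), which points southeast.

SE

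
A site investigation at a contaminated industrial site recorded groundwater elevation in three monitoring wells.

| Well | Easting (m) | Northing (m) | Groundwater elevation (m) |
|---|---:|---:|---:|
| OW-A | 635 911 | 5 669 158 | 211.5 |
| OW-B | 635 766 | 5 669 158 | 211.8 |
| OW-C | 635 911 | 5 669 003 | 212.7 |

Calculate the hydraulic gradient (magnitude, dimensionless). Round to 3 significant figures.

∂h/∂x = (211.8 − 211.5) / (635766 − 635911) = -0.002069
∂h/∂y = (212.7 − 211.5) / (5669003 − 5669158) = -0.007742
|∇h| = √(-0.002069² + -0.007742²) = 0.008014

0.00801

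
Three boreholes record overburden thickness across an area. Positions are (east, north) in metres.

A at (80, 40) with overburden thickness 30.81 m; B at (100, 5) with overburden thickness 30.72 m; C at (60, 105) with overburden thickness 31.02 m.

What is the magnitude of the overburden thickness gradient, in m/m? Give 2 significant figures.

Differences from A: to B (Δx, Δy, Δh) = (20, -35, -0.09); to C = (-20, 65, +0.21).
Determinant of the coordinate differences = 20·65 − (-20)·(-35) = 600.
∂d/∂x = [(-0.09)·65 − (+0.21)·(-35)] / 600 = +0.002500
∂d/∂y = [20·(+0.21) − (-20)·(-0.09)] / 600 = +0.004000
|∇f| = √(0.002500² + 0.004000²) = 0.004717 m/m

0.0047 m/m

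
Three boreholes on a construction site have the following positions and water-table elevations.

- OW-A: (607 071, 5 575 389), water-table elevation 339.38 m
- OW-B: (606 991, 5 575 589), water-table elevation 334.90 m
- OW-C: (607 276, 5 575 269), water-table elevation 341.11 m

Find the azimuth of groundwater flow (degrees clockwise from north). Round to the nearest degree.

Taking OW-A as reference: OW-B−OW-A = (-80, 200, -4.48); OW-C−OW-A = (205, -120, +1.73).
Solve a·Δx + b·Δy = Δh: det = (-80)·(-120) − 205·200 = -31400.
∂h/∂x = [(-4.48)·(-120) − (+1.73)·200] / -31400 = -0.006102
∂h/∂y = [(-80)·(+1.73) − 205·(-4.48)] / -31400 = -0.02484
Flow direction (−∇h) has components (+0.006102 E, +0.02484 N).
Azimuth = atan2(E, N) = atan2(+0.006102, +0.02484) = 13.8° ≈ 014°.

014°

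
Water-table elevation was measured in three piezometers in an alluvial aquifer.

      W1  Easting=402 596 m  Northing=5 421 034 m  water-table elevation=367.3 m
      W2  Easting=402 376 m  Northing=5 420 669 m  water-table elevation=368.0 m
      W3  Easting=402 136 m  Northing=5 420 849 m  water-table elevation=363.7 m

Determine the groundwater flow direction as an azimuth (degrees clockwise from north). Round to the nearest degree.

Taking W1 as reference: W2−W1 = (-220, -365, +0.7); W3−W1 = (-460, -185, -3.6).
Determinant of the coordinate differences = (-220)·(-185) − (-460)·(-365) = -127200.
∂h/∂x = [(+0.7)·(-185) − (-3.6)·(-365)] / -127200 = +0.01135
∂h/∂y = [(-220)·(-3.6) − (-460)·(+0.7)] / -127200 = -0.008758
Flow direction (−∇h) has components (-0.01135 E, +0.008758 N).
Azimuth = atan2(E, N) = atan2(-0.01135, +0.008758) = 307.7° ≈ 308°.

308°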